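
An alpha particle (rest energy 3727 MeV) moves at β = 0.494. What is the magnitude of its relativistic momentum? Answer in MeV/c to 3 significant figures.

γ = 1/√(1 − 0.494²) = 1.1501
p = γβm₀c = 1.1501 × 0.494 × 3727 MeV/c = 2120 MeV/c

p ≈ 2120 MeV/c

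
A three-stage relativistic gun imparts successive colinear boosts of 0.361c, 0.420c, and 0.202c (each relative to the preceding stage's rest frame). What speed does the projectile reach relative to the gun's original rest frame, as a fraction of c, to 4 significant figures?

Compose boost 2: (0.420 + 0.361)/(1 + 0.420×0.361) = 0.7810/1.15162 = 0.678175
Compose boost 3: (0.202 + 0.678175)/(1 + 0.202×0.678175) = 0.880175/1.13699 = 0.7741

u ≈ 0.7741c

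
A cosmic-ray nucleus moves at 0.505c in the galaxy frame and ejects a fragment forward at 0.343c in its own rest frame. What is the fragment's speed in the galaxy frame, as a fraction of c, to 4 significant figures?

Compose boost 2: (0.343 + 0.505)/(1 + 0.343×0.505) = 0.8480/1.17321 = 0.7228

u ≈ 0.7228c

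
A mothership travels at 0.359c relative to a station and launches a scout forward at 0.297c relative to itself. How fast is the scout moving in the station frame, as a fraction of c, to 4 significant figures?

Compose boost 2: (0.297 + 0.359)/(1 + 0.297×0.359) = 0.6560/1.10662 = 0.5928

u ≈ 0.5928c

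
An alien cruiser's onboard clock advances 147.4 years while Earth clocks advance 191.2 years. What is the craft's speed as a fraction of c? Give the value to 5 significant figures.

β ≈ 0.63693

γ = Δt/τ₀ = 191.2/147.4 = 1.297151
β = √(1 − 1/γ²) = √(1 − 1/1.297151²) = 0.63693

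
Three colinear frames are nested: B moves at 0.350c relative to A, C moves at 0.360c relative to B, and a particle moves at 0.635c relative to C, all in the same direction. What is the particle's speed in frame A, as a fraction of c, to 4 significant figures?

Compose boost 2: (0.360 + 0.350)/(1 + 0.360×0.350) = 0.7100/1.12600 = 0.630551
Compose boost 3: (0.635 + 0.630551)/(1 + 0.635×0.630551) = 1.26555/1.40040 = 0.9037

u ≈ 0.9037c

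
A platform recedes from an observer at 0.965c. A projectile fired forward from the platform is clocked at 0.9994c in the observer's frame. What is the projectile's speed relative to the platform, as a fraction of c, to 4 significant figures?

Inverse velocity addition: u' = (u − v)/(1 − uv/c²)
= (0.9994 − 0.965)/(1 − 0.9994×0.965) = 0.03440/0.0355790 = 0.9669

u' ≈ 0.9669c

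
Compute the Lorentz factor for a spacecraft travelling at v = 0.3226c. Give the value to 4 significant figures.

γ ≈ 1.056

γ = 1/√(1 − β²) = 1/√(1 − 0.3226²) = 1/√(0.895929) = 1.056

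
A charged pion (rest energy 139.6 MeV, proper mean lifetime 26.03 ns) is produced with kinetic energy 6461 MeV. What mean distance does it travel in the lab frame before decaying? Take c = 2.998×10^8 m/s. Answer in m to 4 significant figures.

γ = 1 + K/(m₀c²) = 1 + 6461/139.6 = 47.2822
β = √(1 − 1/γ²) = 0.999776
Dilated lifetime: γτ₀ = 47.2822 × 26.03 ns = 1230.76 ns
d = βc·γτ₀ = 0.999776 × (2.998×10^8 m/s) × 1.23076×10^-6 s = 368.9 m

d ≈ 368.9 m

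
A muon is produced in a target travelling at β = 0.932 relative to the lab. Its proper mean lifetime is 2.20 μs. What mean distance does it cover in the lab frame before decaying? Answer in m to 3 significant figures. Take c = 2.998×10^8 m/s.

γ = 1/√(1 − 0.932²) = 2.7589
Dilated lifetime: Δt = γτ₀ = 2.7589 × 2.20 μs = 6.0697 μs
d = vΔt = 0.932c × 6.0697 μs = 2.7941×10^8 m/s × 6.0697×10^-6 s = 1700 m

d ≈ 1700 m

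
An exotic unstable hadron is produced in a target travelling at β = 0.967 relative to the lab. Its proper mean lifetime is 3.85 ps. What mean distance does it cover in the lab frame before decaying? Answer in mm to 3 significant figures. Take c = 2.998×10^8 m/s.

d ≈ 4.38 mm

γ = 1/√(1 − 0.967²) = 3.9250
Dilated lifetime: Δt = γτ₀ = 3.9250 × 3.85 ps = 15.111 ps
d = vΔt = 0.967c × 15.111 ps = 2.8991×10^8 m/s × 1.5111×10^-11 s = 4.38 mm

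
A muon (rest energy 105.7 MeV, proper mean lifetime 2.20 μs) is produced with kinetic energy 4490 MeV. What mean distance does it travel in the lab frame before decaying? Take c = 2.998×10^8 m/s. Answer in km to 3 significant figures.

d ≈ 28.7 km

γ = 1 + K/(m₀c²) = 1 + 4490/105.7 = 43.479
β = √(1 − 1/γ²) = 0.99974
Dilated lifetime: γτ₀ = 43.479 × 2.20 μs = 95.653 μs
d = βc·γτ₀ = 0.99974 × (2.998×10^8 m/s) × 9.5653×10^-5 s = 28.7 km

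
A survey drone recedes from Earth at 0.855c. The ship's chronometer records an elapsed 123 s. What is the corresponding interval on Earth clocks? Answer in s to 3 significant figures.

Δt ≈ 237 s

γ = 1/√(1 − 0.855²) = 1.9282
Time dilation: Δt = γτ₀ = 1.9282 × 123 s = 237 s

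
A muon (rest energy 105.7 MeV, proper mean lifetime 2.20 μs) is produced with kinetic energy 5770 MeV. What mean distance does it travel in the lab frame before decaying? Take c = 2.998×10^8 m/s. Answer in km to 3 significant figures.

d ≈ 36.7 km

γ = 1 + K/(m₀c²) = 1 + 5770/105.7 = 55.588
β = √(1 − 1/γ²) = 0.99984
Dilated lifetime: γτ₀ = 55.588 × 2.20 μs = 122.29 μs
d = βc·γτ₀ = 0.99984 × (2.998×10^8 m/s) × 0.00012229 s = 36.7 km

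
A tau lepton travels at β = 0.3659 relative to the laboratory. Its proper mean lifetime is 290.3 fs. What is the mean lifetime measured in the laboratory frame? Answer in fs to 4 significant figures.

Δt ≈ 311.9 fs

γ = 1/√(1 − 0.3659²) = 1.07451
Time dilation: Δt = γτ₀ = 1.07451 × 290.3 fs = 311.9 fs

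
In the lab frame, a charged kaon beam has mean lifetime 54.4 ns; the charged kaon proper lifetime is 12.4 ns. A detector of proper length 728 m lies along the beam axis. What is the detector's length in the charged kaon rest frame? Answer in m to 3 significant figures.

Time dilation ⇒ γ = Δt/τ₀ = 54.4/12.4 = 4.3871
Length contraction: L = L₀/γ = 728/4.3871 = 166 m

L ≈ 166 m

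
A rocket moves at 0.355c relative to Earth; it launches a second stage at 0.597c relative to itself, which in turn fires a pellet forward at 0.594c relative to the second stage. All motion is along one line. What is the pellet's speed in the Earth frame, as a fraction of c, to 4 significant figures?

u ≈ 0.9406c

Compose boost 2: (0.597 + 0.355)/(1 + 0.597×0.355) = 0.9520/1.21193 = 0.785521
Compose boost 3: (0.594 + 0.785521)/(1 + 0.594×0.785521) = 1.37952/1.46660 = 0.9406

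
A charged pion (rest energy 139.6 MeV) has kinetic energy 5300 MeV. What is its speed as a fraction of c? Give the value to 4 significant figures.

β ≈ 0.9997

γ = 1 + K/(m₀c²) = 1 + 5300/139.6 = 38.9656
β = √(1 − 1/γ²) = 0.9997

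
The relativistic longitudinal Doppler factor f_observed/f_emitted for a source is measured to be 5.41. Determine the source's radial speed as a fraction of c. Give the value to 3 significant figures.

β ≈ 0.934

f_obs/f_src = √((1+β)/(1−β)) = 5.41  ⇒  (1+β)/(1−β) = 29.268
β = |1 − D²|/(1 + D²) = |1 − 29.268|/(1 + 29.268) = 0.934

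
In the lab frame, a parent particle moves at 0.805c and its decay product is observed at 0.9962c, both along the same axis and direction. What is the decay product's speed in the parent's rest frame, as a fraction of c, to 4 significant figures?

Inverse velocity addition: u' = (u − v)/(1 − uv/c²)
= (0.9962 − 0.805)/(1 − 0.9962×0.805) = 0.1912/0.198059 = 0.9654

u' ≈ 0.9654c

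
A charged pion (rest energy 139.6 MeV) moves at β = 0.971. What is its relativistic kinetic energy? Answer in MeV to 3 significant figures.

K ≈ 444 MeV

γ = 1/√(1 − 0.971²) = 4.1827
K = (γ − 1)m₀c² = (4.1827 − 1) × 139.6 MeV = 3.1827 × 139.6 MeV = 444 MeV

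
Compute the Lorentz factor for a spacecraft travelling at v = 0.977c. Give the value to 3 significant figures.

γ ≈ 4.69

γ = 1/√(1 − β²) = 1/√(1 − 0.977²) = 1/√(0.045471) = 4.69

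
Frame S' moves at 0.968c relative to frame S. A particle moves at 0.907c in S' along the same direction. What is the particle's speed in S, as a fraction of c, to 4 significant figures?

Relativistic velocity addition: u = (u' + v)/(1 + u'v/c²)
= (0.907 + 0.968)/(1 + 0.907×0.968) = 1.875/1.87798 = 0.9984

u ≈ 0.9984c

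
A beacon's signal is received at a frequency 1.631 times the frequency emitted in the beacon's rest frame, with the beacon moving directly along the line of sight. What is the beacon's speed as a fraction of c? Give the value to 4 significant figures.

f_obs/f_src = √((1+β)/(1−β)) = 1.631  ⇒  (1+β)/(1−β) = 2.66016
β = |1 − D²|/(1 + D²) = |1 − 2.66016|/(1 + 2.66016) = 0.4536

β ≈ 0.4536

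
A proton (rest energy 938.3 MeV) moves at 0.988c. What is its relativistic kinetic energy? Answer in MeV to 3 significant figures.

K ≈ 5140 MeV

γ = 1/√(1 − 0.988²) = 6.4744
K = (γ − 1)m₀c² = (6.4744 − 1) × 938.3 MeV = 5.4744 × 938.3 MeV = 5140 MeV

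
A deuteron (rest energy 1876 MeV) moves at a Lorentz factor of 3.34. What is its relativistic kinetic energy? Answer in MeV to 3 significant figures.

K ≈ 4390 MeV

γ = 3.34 (given)
K = (γ − 1)m₀c² = (3.34 − 1) × 1876 MeV = 2.3400 × 1876 MeV = 4390 MeV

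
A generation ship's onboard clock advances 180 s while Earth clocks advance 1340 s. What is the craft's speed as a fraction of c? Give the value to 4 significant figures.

β ≈ 0.9909

γ = Δt/τ₀ = 1340/180 = 7.44444
β = √(1 − 1/γ²) = √(1 − 1/7.44444²) = 0.9909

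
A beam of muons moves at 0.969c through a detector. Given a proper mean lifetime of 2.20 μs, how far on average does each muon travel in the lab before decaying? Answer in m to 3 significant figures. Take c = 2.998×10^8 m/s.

d ≈ 2590 m

γ = 1/√(1 − 0.969²) = 4.0476
Dilated lifetime: Δt = γτ₀ = 4.0476 × 2.20 μs = 8.9047 μs
d = vΔt = 0.969c × 8.9047 μs = 2.9051×10^8 m/s × 8.9047×10^-6 s = 2590 m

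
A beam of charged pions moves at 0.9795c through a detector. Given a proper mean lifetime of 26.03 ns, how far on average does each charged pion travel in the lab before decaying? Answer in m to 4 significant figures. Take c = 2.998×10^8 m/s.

γ = 1/√(1 − 0.9795²) = 4.96415
Dilated lifetime: Δt = γτ₀ = 4.96415 × 26.03 ns = 129.217 ns
d = vΔt = 0.9795c × 129.217 ns = 2.93654×10^8 m/s × 1.29217×10^-7 s = 37.95 m

d ≈ 37.95 m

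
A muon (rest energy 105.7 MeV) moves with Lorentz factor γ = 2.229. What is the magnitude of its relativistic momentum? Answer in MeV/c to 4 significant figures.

p ≈ 210.6 MeV/c

β = √(1 − 1/γ²) = √(1 − 1/2.229²) = 0.893717
p = γβm₀c = 2.229 × 0.893717 × 105.7 MeV/c = 210.6 MeV/c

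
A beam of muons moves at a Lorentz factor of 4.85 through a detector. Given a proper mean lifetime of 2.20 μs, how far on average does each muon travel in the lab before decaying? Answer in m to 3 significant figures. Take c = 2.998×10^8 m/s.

d ≈ 3130 m

β = √(1 − 1/γ²) = √(1 − 1/4.85²) = 0.97851
Dilated lifetime: Δt = γτ₀ = 4.85 × 2.20 μs = 10.670 μs
d = vΔt = 0.97851c × 10.670 μs = 2.9336×10^8 m/s × 1.0670×10^-5 s = 3130 m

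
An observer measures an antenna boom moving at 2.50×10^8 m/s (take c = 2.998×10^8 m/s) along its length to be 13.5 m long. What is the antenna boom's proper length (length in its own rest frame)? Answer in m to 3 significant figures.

L₀ ≈ 24.5 m

β = v/c = 2.50×10^8 / 2.998×10^8 = 0.83389
γ = 1/√(1 − 0.83389²) = 1.8118
L₀ = γL = 1.8118 × 13.5 = 24.5 m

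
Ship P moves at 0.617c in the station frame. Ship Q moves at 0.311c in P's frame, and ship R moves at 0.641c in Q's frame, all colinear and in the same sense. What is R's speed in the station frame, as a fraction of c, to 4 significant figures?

u ≈ 0.9470c

Compose boost 2: (0.311 + 0.617)/(1 + 0.311×0.617) = 0.9280/1.19189 = 0.778597
Compose boost 3: (0.641 + 0.778597)/(1 + 0.641×0.778597) = 1.41960/1.49908 = 0.9470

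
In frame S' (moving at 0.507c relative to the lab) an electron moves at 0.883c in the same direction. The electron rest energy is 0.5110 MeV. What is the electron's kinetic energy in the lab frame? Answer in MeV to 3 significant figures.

u_lab = (0.883 + 0.507)/(1 + 0.883×0.507) = 0.960156
γ = 1/√(1 − 0.960156²) = 3.5783
K = (γ − 1)m₀c² = (3.5783 − 1) × 0.5110 = 2.5783 × 0.5110 = 1.32 MeV

K ≈ 1.32 MeV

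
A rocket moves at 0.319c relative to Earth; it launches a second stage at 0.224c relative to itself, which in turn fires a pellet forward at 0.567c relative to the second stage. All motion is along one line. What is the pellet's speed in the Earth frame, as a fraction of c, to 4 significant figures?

u ≈ 0.8341c

Compose boost 2: (0.224 + 0.319)/(1 + 0.224×0.319) = 0.5430/1.07146 = 0.506787
Compose boost 3: (0.567 + 0.506787)/(1 + 0.567×0.506787) = 1.07379/1.28735 = 0.8341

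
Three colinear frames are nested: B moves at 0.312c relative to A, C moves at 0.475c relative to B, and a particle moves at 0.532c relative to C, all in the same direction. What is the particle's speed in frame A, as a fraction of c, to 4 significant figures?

u ≈ 0.8921c

Compose boost 2: (0.475 + 0.312)/(1 + 0.475×0.312) = 0.7870/1.14820 = 0.685421
Compose boost 3: (0.532 + 0.685421)/(1 + 0.532×0.685421) = 1.21742/1.36464 = 0.8921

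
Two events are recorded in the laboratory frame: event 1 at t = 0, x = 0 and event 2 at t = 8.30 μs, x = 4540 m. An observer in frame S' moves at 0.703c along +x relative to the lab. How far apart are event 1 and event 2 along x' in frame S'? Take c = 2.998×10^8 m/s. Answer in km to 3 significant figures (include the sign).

γ = 1/√(1 − 0.703²) = 1.4061
Δx' = γ(Δx − vΔt) = 1.4061 × (4540 m − 0.703×(2.998×10^8 m/s)×8.30×10^-6 s)
= 1.4061 × (2790.7 m) = 3.92 km

Δx' ≈ 3.92 km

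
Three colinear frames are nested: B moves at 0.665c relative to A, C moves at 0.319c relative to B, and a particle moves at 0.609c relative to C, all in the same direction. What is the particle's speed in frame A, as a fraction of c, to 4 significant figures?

u ≈ 0.9508c

Compose boost 2: (0.319 + 0.665)/(1 + 0.319×0.665) = 0.9840/1.21213 = 0.811791
Compose boost 3: (0.609 + 0.811791)/(1 + 0.609×0.811791) = 1.42079/1.49438 = 0.9508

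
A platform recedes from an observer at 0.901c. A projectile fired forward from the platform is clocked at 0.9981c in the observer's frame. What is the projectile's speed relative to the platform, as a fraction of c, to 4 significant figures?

Inverse velocity addition: u' = (u − v)/(1 − uv/c²)
= (0.9981 − 0.901)/(1 − 0.9981×0.901) = 0.09710/0.100712 = 0.9641

u' ≈ 0.9641c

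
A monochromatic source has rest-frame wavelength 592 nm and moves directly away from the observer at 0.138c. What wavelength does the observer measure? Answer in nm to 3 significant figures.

Relativistic Doppler: λ_obs = λ_src √((1+β)/(1−β))
= 592 × √(1.1380/0.86200) = 592 × 1.1490 = 680 nm

λ_obs ≈ 680 nm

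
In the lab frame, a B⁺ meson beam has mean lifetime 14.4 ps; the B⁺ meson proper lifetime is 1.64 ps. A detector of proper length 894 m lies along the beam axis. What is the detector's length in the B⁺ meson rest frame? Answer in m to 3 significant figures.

Time dilation ⇒ γ = Δt/τ₀ = 14.4/1.64 = 8.7805
Length contraction: L = L₀/γ = 894/8.7805 = 102 m

L ≈ 102 m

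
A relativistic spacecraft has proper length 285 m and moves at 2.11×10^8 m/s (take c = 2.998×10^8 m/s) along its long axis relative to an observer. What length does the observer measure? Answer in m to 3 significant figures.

β = v/c = 2.11×10^8 / 2.998×10^8 = 0.70380
γ = 1/√(1 − 0.70380²) = 1.4077
Length contraction: L = L₀/γ = 285/1.4077 = 202 m

L ≈ 202 m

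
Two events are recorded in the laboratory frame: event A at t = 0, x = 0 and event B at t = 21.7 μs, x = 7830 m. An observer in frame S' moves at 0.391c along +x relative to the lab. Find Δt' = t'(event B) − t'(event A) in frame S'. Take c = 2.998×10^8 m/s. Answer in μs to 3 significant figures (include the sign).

γ = 1/√(1 − 0.391²) = 1.0865
Δt' = γ(Δt − vΔx/c²) = 1.0865 × (21.7 μs − 0.391×7830 m / (2.998×10^8 m/s))
= 1.0865 × (11.488 μs) = 12.5 μs

Δt' ≈ 12.5 μs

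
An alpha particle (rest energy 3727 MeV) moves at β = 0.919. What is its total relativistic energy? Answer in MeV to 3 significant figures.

γ = 1/√(1 − 0.919²) = 2.5364
E = γm₀c² = 2.5364 × 3727 MeV = 9450 MeV

E ≈ 9450 MeV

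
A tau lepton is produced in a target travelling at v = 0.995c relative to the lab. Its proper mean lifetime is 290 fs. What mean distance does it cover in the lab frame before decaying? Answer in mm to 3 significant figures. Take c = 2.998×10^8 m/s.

d ≈ 0.866 mm

γ = 1/√(1 − 0.995²) = 10.013
Dilated lifetime: Δt = γτ₀ = 10.013 × 290 fs = 2903.6 fs
d = vΔt = 0.995c × 2903.6 fs = 2.9830×10^8 m/s × 2.9036×10^-12 s = 0.866 mm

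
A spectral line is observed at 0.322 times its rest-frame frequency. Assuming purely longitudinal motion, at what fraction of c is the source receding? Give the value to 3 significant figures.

f_obs/f_src = √((1−β)/(1+β)) = 0.322  ⇒  (1−β)/(1+β) = 0.10368
β = |1 − D²|/(1 + D²) = |1 − 0.10368|/(1 + 0.10368) = 0.812

β ≈ 0.812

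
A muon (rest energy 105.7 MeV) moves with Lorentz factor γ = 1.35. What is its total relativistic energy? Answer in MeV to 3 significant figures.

E ≈ 143 MeV

γ = 1.35 (given)
E = γm₀c² = 1.35 × 105.7 MeV = 143 MeV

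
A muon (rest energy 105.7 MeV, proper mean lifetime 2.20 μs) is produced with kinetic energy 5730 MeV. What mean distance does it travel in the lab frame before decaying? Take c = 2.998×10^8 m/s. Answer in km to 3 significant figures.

γ = 1 + K/(m₀c²) = 1 + 5730/105.7 = 55.210
β = √(1 − 1/γ²) = 0.99984
Dilated lifetime: γτ₀ = 55.210 × 2.20 μs = 121.46 μs
d = βc·γτ₀ = 0.99984 × (2.998×10^8 m/s) × 0.00012146 s = 36.4 km

d ≈ 36.4 km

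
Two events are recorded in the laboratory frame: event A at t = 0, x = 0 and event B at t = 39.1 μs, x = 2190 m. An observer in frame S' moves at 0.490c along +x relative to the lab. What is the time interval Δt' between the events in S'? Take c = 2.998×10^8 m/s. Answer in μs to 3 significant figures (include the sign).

γ = 1/√(1 − 0.490²) = 1.1472
Δt' = γ(Δt − vΔx/c²) = 1.1472 × (39.1 μs − 0.490×2190 m / (2.998×10^8 m/s))
= 1.1472 × (35.521 μs) = 40.7 μs

Δt' ≈ 40.7 μs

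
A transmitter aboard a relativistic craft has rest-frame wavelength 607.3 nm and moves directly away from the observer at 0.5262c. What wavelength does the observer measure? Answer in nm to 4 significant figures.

λ_obs ≈ 1090 nm

Relativistic Doppler: λ_obs = λ_src √((1+β)/(1−β))
= 607.3 × √(1.52620/0.473800) = 607.3 × 1.79477 = 1090 nm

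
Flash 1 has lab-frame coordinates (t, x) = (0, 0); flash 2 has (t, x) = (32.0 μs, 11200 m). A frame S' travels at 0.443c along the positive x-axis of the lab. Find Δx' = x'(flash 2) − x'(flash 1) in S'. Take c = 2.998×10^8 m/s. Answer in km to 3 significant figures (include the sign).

γ = 1/√(1 − 0.443²) = 1.1154
Δx' = γ(Δx − vΔt) = 1.1154 × (11200 m − 0.443×(2.998×10^8 m/s)×32.0×10^-6 s)
= 1.1154 × (6950.0 m) = 7.75 km

Δx' ≈ 7.75 km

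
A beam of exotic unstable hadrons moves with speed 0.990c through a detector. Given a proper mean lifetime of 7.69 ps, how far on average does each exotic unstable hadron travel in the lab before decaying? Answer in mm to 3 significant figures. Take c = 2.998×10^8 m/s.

d ≈ 16.2 mm

γ = 1/√(1 − 0.990²) = 7.0888
Dilated lifetime: Δt = γτ₀ = 7.0888 × 7.69 ps = 54.513 ps
d = vΔt = 0.990c × 54.513 ps = 2.9680×10^8 m/s × 5.4513×10^-11 s = 16.2 mm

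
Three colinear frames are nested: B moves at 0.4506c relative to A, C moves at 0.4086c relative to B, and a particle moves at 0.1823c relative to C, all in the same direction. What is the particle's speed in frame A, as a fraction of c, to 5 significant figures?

u ≈ 0.80184c

Compose boost 2: (0.4086 + 0.4506)/(1 + 0.4086×0.4506) = 0.85920/1.184115 = 0.7256051
Compose boost 3: (0.1823 + 0.7256051)/(1 + 0.1823×0.7256051) = 0.9079051/1.132278 = 0.80184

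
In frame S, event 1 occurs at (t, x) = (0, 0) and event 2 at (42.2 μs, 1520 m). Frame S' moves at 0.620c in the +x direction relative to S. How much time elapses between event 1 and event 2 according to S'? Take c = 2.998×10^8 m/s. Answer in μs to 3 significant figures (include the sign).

γ = 1/√(1 − 0.620²) = 1.2745
Δt' = γ(Δt − vΔx/c²) = 1.2745 × (42.2 μs − 0.620×1520 m / (2.998×10^8 m/s))
= 1.2745 × (39.057 μs) = 49.8 μs

Δt' ≈ 49.8 μs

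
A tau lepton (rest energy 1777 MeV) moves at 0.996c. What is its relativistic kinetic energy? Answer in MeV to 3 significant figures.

γ = 1/√(1 − 0.996²) = 11.192
K = (γ − 1)m₀c² = (11.192 − 1) × 1777 MeV = 10.192 × 1777 MeV = 18100 MeV

K ≈ 18100 MeV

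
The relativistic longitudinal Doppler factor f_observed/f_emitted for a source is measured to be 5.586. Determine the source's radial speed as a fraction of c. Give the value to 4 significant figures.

β ≈ 0.9379

f_obs/f_src = √((1+β)/(1−β)) = 5.586  ⇒  (1+β)/(1−β) = 31.2034
β = |1 − D²|/(1 + D²) = |1 − 31.2034|/(1 + 31.2034) = 0.9379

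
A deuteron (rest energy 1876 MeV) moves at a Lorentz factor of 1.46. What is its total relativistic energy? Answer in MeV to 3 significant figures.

γ = 1.46 (given)
E = γm₀c² = 1.46 × 1876 MeV = 2740 MeV

E ≈ 2740 MeV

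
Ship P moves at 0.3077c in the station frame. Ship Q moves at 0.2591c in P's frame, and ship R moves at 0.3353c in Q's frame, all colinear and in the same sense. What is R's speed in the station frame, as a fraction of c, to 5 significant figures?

u ≈ 0.73149c

Compose boost 2: (0.2591 + 0.3077)/(1 + 0.2591×0.3077) = 0.56680/1.079725 = 0.5249484
Compose boost 3: (0.3353 + 0.5249484)/(1 + 0.3353×0.5249484) = 0.8602484/1.176015 = 0.73149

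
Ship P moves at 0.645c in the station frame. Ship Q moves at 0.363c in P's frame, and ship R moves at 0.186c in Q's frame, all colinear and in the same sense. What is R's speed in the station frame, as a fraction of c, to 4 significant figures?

u ≈ 0.8705c

Compose boost 2: (0.363 + 0.645)/(1 + 0.363×0.645) = 1.008/1.23413 = 0.816766
Compose boost 3: (0.186 + 0.816766)/(1 + 0.186×0.816766) = 1.00277/1.15192 = 0.8705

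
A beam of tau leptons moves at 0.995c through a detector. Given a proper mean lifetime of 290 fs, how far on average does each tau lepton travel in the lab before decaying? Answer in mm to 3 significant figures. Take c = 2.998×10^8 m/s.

γ = 1/√(1 − 0.995²) = 10.013
Dilated lifetime: Δt = γτ₀ = 10.013 × 290 fs = 2903.6 fs
d = vΔt = 0.995c × 2903.6 fs = 2.9830×10^8 m/s × 2.9036×10^-12 s = 0.866 mm

d ≈ 0.866 mm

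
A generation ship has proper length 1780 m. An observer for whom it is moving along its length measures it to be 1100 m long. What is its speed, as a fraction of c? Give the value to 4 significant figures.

γ = L₀/L = 1780/1100 = 1.61818
β = √(1 − 1/γ²) = 0.7862

β ≈ 0.7862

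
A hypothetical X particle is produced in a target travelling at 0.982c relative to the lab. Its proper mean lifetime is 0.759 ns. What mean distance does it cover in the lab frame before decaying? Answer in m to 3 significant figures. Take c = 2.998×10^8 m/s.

γ = 1/√(1 − 0.982²) = 5.2943
Dilated lifetime: Δt = γτ₀ = 5.2943 × 0.759 ns = 4.0184 ns
d = vΔt = 0.982c × 4.0184 ns = 2.9440×10^8 m/s × 4.0184×10^-9 s = 1.18 m

d ≈ 1.18 m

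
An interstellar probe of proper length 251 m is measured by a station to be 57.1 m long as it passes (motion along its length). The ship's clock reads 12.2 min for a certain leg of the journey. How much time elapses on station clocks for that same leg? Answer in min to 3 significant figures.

Δt ≈ 53.6 min

Length contraction ⇒ γ = L₀/L = 251/57.1 = 4.3958
Time dilation: Δt = γτ₀ = 4.3958 × 12.2 min = 53.6 min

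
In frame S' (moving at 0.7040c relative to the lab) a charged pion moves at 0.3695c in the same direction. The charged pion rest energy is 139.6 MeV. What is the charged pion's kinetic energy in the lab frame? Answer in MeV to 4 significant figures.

K ≈ 127.0 MeV

u_lab = (0.3695 + 0.7040)/(1 + 0.3695×0.7040) = 0.8518976
γ = 1/√(1 − 0.8518976²) = 1.90946
K = (γ − 1)m₀c² = (1.90946 − 1) × 139.6 = 0.909459 × 139.6 = 127.0 MeV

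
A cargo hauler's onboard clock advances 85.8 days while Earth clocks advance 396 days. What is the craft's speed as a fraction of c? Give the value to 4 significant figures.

β ≈ 0.9762

γ = Δt/τ₀ = 396/85.8 = 4.61538
β = √(1 − 1/γ²) = √(1 − 1/4.61538²) = 0.9762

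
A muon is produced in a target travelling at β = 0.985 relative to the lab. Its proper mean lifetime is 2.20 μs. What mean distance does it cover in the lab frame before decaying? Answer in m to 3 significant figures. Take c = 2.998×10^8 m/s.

d ≈ 3760 m

γ = 1/√(1 − 0.985²) = 5.7953
Dilated lifetime: Δt = γτ₀ = 5.7953 × 2.20 μs = 12.750 μs
d = vΔt = 0.985c × 12.750 μs = 2.9530×10^8 m/s × 1.2750×10^-5 s = 3760 m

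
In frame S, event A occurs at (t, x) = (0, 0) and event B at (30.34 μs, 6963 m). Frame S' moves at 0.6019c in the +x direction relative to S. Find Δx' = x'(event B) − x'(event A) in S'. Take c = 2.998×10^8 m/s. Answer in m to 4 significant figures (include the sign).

γ = 1/√(1 − 0.6019²) = 1.25224
Δx' = γ(Δx − vΔt) = 1.25224 × (6963 m − 0.6019×(2.998×10^8 m/s)×30.34×10^-6 s)
= 1.25224 × (1488.16 m) = 1864 m

Δx' ≈ 1864 m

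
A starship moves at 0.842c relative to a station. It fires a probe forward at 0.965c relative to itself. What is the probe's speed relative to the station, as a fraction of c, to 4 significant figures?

u ≈ 0.9969c

Relativistic velocity addition: u = (u' + v)/(1 + u'v/c²)
= (0.965 + 0.842)/(1 + 0.965×0.842) = 1.807/1.81253 = 0.9969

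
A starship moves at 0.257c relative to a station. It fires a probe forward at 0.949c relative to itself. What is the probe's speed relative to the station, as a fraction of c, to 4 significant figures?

u ≈ 0.9695c

Relativistic velocity addition: u = (u' + v)/(1 + u'v/c²)
= (0.949 + 0.257)/(1 + 0.949×0.257) = 1.206/1.24389 = 0.9695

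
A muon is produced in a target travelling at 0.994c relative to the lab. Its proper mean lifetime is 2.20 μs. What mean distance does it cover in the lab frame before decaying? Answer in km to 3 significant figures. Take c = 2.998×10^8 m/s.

d ≈ 5.99 km

γ = 1/√(1 − 0.994²) = 9.1424
Dilated lifetime: Δt = γτ₀ = 9.1424 × 2.20 μs = 20.113 μs
d = vΔt = 0.994c × 20.113 μs = 2.9800×10^8 m/s × 2.0113×10^-5 s = 5.99 km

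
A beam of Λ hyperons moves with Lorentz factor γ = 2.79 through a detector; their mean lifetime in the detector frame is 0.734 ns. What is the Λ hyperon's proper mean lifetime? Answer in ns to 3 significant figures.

τ₀ ≈ 0.263 ns

γ = 2.79 (given)
Proper time: τ₀ = Δt/γ = 0.734/2.79 = 0.263 ns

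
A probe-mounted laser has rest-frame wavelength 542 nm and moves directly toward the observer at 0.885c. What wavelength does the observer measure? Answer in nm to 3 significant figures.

Relativistic Doppler: λ_obs = λ_src √((1−β)/(1+β))
= 542 × √(0.11500/1.8850) = 542 × 0.24700 = 134 nm

λ_obs ≈ 134 nm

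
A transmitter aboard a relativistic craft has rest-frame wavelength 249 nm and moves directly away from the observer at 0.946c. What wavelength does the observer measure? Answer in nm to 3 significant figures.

Relativistic Doppler: λ_obs = λ_src √((1+β)/(1−β))
= 249 × √(1.9460/0.054000) = 249 × 6.0031 = 1490 nm

λ_obs ≈ 1490 nm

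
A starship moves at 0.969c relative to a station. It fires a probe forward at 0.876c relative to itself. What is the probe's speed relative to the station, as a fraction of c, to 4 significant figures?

Relativistic velocity addition: u = (u' + v)/(1 + u'v/c²)
= (0.876 + 0.969)/(1 + 0.876×0.969) = 1.845/1.84884 = 0.9979

u ≈ 0.9979c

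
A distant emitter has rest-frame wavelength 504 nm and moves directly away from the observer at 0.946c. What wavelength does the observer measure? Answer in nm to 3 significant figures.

λ_obs ≈ 3030 nm

Relativistic Doppler: λ_obs = λ_src √((1+β)/(1−β))
= 504 × √(1.9460/0.054000) = 504 × 6.0031 = 3030 nm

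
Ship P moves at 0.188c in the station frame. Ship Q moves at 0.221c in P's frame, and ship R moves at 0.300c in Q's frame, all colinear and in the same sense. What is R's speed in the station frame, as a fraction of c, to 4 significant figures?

u ≈ 0.6197c

Compose boost 2: (0.221 + 0.188)/(1 + 0.221×0.188) = 0.4090/1.04155 = 0.392685
Compose boost 3: (0.300 + 0.392685)/(1 + 0.300×0.392685) = 0.692685/1.11781 = 0.6197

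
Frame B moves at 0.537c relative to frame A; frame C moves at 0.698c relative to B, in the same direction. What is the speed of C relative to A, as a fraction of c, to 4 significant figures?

Compose boost 2: (0.698 + 0.537)/(1 + 0.698×0.537) = 1.235/1.37483 = 0.8983

u ≈ 0.8983c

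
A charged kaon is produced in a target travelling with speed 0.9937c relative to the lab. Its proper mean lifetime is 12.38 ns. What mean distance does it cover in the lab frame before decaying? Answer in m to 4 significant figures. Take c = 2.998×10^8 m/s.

γ = 1/√(1 − 0.9937²) = 8.92277
Dilated lifetime: Δt = γτ₀ = 8.92277 × 12.38 ns = 110.464 ns
d = vΔt = 0.9937c × 110.464 ns = 2.97911×10^8 m/s × 1.10464×10^-7 s = 32.91 m

d ≈ 32.91 m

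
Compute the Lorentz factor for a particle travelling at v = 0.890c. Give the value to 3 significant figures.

γ = 1/√(1 − β²) = 1/√(1 − 0.890²) = 1/√(0.20790) = 2.19

γ ≈ 2.19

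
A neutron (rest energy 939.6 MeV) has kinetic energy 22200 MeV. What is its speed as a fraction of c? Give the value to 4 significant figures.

β ≈ 0.9992

γ = 1 + K/(m₀c²) = 1 + 22200/939.6 = 24.6271
β = √(1 − 1/γ²) = 0.9992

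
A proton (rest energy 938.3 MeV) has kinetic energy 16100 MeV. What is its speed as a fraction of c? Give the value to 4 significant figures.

β ≈ 0.9985

γ = 1 + K/(m₀c²) = 1 + 16100/938.3 = 18.1587
β = √(1 − 1/γ²) = 0.9985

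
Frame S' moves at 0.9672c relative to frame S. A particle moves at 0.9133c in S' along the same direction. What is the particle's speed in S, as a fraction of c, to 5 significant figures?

Relativistic velocity addition: u = (u' + v)/(1 + u'v/c²)
= (0.9133 + 0.9672)/(1 + 0.9133×0.9672) = 1.8805/1.883344 = 0.99849

u ≈ 0.99849c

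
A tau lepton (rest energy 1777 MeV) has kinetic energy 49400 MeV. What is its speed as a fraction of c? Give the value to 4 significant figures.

β ≈ 0.9994

γ = 1 + K/(m₀c²) = 1 + 49400/1777 = 28.7997
β = √(1 − 1/γ²) = 0.9994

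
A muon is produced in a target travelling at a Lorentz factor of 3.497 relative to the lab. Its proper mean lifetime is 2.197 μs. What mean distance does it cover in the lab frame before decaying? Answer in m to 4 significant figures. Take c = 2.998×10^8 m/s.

d ≈ 2207 m

β = √(1 − 1/γ²) = √(1 − 1/3.497²) = 0.958242
Dilated lifetime: Δt = γτ₀ = 3.497 × 2.197 μs = 7.68291 μs
d = vΔt = 0.958242c × 7.68291 μs = 2.87281×10^8 m/s × 7.68291×10^-6 s = 2207 m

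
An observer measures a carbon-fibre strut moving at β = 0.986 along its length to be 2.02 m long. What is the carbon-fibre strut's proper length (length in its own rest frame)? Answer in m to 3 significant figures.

L₀ ≈ 12.1 m

γ = 1/√(1 − 0.986²) = 5.9972
L₀ = γL = 5.9972 × 2.02 = 12.1 m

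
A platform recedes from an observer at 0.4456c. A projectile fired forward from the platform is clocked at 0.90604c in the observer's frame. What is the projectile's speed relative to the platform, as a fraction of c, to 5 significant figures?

Inverse velocity addition: u' = (u − v)/(1 − uv/c²)
= (0.90604 − 0.4456)/(1 − 0.90604×0.4456) = 0.46044/0.5962686 = 0.77220

u' ≈ 0.77220c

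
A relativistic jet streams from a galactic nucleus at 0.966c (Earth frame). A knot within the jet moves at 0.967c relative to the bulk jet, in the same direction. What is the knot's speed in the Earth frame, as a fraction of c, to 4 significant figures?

Relativistic velocity addition: u = (u' + v)/(1 + u'v/c²)
= (0.967 + 0.966)/(1 + 0.967×0.966) = 1.933/1.93412 = 0.9994

u ≈ 0.9994c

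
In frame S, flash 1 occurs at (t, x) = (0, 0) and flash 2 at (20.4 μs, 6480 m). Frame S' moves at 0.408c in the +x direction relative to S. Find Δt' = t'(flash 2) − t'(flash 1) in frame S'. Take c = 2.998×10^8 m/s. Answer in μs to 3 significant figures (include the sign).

γ = 1/√(1 − 0.408²) = 1.0953
Δt' = γ(Δt − vΔx/c²) = 1.0953 × (20.4 μs − 0.408×6480 m / (2.998×10^8 m/s))
= 1.0953 × (11.581 μs) = 12.7 μs

Δt' ≈ 12.7 μs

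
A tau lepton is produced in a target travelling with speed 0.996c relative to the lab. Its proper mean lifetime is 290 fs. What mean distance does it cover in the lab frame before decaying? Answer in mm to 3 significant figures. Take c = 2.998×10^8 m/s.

γ = 1/√(1 − 0.996²) = 11.192
Dilated lifetime: Δt = γτ₀ = 11.192 × 290 fs = 3245.5 fs
d = vΔt = 0.996c × 3245.5 fs = 2.9860×10^8 m/s × 3.2455×10^-12 s = 0.969 mm

d ≈ 0.969 mm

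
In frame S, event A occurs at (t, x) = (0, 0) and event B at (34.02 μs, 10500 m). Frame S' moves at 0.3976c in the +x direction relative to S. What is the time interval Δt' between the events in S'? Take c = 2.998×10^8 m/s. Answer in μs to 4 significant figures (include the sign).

γ = 1/√(1 − 0.3976²) = 1.08985
Δt' = γ(Δt − vΔx/c²) = 1.08985 × (34.02 μs − 0.3976×10500 m / (2.998×10^8 m/s))
= 1.08985 × (20.0947 μs) = 21.90 μs

Δt' ≈ 21.90 μs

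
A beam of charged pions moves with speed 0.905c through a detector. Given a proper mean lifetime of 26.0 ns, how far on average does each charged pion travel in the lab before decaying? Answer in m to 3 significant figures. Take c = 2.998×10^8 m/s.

d ≈ 16.6 m

γ = 1/√(1 − 0.905²) = 2.3507
Dilated lifetime: Δt = γτ₀ = 2.3507 × 26.0 ns = 61.117 ns
d = vΔt = 0.905c × 61.117 ns = 2.7132×10^8 m/s × 6.1117×10^-8 s = 16.6 m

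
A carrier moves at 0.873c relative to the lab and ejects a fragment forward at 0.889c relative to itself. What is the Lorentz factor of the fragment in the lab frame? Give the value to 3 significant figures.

u_lab = (0.889 + 0.873)/(1 + 0.889×0.873) = 1.762/1.77610 = 0.992063
γ = 1/√(1 − 0.992063²) = 7.95

γ ≈ 7.95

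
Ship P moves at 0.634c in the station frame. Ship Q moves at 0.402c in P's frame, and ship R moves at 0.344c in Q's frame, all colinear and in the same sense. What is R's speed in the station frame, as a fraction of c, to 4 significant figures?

u ≈ 0.9109c

Compose boost 2: (0.402 + 0.634)/(1 + 0.402×0.634) = 1.036/1.25487 = 0.825585
Compose boost 3: (0.344 + 0.825585)/(1 + 0.344×0.825585) = 1.16958/1.28400 = 0.9109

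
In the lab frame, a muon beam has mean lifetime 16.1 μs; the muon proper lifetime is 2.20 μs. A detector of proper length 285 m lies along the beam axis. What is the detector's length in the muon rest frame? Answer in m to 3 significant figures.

L ≈ 38.9 m

Time dilation ⇒ γ = Δt/τ₀ = 16.1/2.20 = 7.3182
Length contraction: L = L₀/γ = 285/7.3182 = 38.9 m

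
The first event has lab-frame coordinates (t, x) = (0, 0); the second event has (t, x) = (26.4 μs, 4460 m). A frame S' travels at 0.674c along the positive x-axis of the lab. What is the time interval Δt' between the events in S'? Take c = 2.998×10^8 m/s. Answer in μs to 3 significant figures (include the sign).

γ = 1/√(1 − 0.674²) = 1.3537
Δt' = γ(Δt − vΔx/c²) = 1.3537 × (26.4 μs − 0.674×4460 m / (2.998×10^8 m/s))
= 1.3537 × (16.373 μs) = 22.2 μs

Δt' ≈ 22.2 μs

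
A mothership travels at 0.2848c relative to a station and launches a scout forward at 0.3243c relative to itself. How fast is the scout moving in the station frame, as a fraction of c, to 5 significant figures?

Compose boost 2: (0.3243 + 0.2848)/(1 + 0.3243×0.2848) = 0.60910/1.092361 = 0.55760

u ≈ 0.55760c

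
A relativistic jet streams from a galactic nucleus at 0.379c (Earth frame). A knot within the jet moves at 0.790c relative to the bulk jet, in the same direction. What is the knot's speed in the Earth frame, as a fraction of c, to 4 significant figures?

u ≈ 0.8996c

Relativistic velocity addition: u = (u' + v)/(1 + u'v/c²)
= (0.790 + 0.379)/(1 + 0.790×0.379) = 1.169/1.29941 = 0.8996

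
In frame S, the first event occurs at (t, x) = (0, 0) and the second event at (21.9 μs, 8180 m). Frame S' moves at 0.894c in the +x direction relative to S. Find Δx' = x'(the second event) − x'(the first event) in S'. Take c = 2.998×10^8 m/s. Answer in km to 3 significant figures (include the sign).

γ = 1/√(1 − 0.894²) = 2.2318
Δx' = γ(Δx − vΔt) = 2.2318 × (8180 m − 0.894×(2.998×10^8 m/s)×21.9×10^-6 s)
= 2.2318 × (2310.3 m) = 5.16 km

Δx' ≈ 5.16 km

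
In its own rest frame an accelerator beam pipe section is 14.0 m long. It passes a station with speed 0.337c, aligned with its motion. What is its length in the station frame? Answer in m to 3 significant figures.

γ = 1/√(1 − 0.337²) = 1.0621
Length contraction: L = L₀/γ = 14.0/1.0621 = 13.2 m

L ≈ 13.2 m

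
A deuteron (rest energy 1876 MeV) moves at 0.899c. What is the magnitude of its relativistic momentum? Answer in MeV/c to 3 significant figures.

p ≈ 3850 MeV/c

γ = 1/√(1 − 0.899²) = 2.2834
p = γβm₀c = 2.2834 × 0.899 × 1876 MeV/c = 3850 MeV/c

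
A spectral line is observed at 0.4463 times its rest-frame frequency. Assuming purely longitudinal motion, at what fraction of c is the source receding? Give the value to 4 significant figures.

f_obs/f_src = √((1−β)/(1+β)) = 0.4463  ⇒  (1−β)/(1+β) = 0.199184
β = |1 − D²|/(1 + D²) = |1 − 0.199184|/(1 + 0.199184) = 0.6678

β ≈ 0.6678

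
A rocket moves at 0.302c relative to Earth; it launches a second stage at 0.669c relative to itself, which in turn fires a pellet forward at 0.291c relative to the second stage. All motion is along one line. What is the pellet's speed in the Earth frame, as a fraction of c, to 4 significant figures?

Compose boost 2: (0.669 + 0.302)/(1 + 0.669×0.302) = 0.9710/1.20204 = 0.807795
Compose boost 3: (0.291 + 0.807795)/(1 + 0.291×0.807795) = 1.09879/1.23507 = 0.8897

u ≈ 0.8897c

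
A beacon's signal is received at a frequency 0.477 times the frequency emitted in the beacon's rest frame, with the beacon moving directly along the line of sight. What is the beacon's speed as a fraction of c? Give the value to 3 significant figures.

f_obs/f_src = √((1−β)/(1+β)) = 0.477  ⇒  (1−β)/(1+β) = 0.22753
β = |1 − D²|/(1 + D²) = |1 − 0.22753|/(1 + 0.22753) = 0.629

β ≈ 0.629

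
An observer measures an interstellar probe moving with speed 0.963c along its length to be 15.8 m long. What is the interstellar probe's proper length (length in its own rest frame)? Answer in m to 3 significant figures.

γ = 1/√(1 − 0.963²) = 3.7106
L₀ = γL = 3.7106 × 15.8 = 58.6 m

L₀ ≈ 58.6 m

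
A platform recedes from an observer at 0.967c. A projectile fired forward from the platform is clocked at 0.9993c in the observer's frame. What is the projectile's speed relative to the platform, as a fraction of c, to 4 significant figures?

Inverse velocity addition: u' = (u − v)/(1 − uv/c²)
= (0.9993 − 0.967)/(1 − 0.9993×0.967) = 0.03230/0.0336769 = 0.9591

u' ≈ 0.9591c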